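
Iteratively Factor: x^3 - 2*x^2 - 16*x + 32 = (x - 4)*(x^2 + 2*x - 8) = (x - 4)*(x + 4)*(x - 2)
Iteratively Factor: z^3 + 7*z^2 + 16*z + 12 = (z + 3)*(z^2 + 4*z + 4) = (z + 2)*(z + 3)*(z + 2)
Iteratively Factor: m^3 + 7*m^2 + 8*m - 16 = (m - 1)*(m^2 + 8*m + 16) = (m - 1)*(m + 4)*(m + 4)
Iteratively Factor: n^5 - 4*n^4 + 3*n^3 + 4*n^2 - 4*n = (n - 1)*(n^4 - 3*n^3 + 4*n) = (n - 1)*(n + 1)*(n^3 - 4*n^2 + 4*n) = (n - 2)*(n - 1)*(n + 1)*(n^2 - 2*n) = n*(n - 2)*(n - 1)*(n + 1)*(n - 2)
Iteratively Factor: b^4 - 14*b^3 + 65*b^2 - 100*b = (b - 5)*(b^3 - 9*b^2 + 20*b) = (b - 5)*(b - 4)*(b^2 - 5*b) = b*(b - 5)*(b - 4)*(b - 5)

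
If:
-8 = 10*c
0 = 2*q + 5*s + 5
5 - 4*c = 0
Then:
No Solution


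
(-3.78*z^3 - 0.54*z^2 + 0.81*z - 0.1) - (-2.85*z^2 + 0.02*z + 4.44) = -3.78*z^3 + 2.31*z^2 + 0.79*z - 4.54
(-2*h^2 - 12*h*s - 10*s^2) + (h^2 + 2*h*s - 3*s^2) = -h^2 - 10*h*s - 13*s^2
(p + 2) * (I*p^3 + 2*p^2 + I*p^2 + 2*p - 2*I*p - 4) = I*p^4 + 2*p^3 + 3*I*p^3 + 6*p^2 - 4*I*p - 8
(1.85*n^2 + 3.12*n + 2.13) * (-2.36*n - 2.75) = -4.366*n^3 - 12.4507*n^2 - 13.6068*n - 5.8575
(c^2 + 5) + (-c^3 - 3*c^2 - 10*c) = -c^3 - 2*c^2 - 10*c + 5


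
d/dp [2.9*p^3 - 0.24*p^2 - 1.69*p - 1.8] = 8.7*p^2 - 0.48*p - 1.69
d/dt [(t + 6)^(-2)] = -2/(t + 6)^3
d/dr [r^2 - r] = 2*r - 1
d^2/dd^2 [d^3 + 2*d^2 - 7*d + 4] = 6*d + 4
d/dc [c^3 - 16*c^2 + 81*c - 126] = 3*c^2 - 32*c + 81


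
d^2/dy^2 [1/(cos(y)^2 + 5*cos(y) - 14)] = (-4*sin(y)^4 + 83*sin(y)^2 - 205*cos(y)/4 - 15*cos(3*y)/4 - 1)/((cos(y) - 2)^3*(cos(y) + 7)^3)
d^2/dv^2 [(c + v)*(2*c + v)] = 2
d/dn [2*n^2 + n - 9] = 4*n + 1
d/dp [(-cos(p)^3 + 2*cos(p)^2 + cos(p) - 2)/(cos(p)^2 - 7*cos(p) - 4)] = (cos(p)^4 - 14*cos(p)^3 + 3*cos(p)^2 + 12*cos(p) + 18)*sin(p)/(sin(p)^2 + 7*cos(p) + 3)^2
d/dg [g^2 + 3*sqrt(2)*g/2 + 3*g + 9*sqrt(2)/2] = 2*g + 3*sqrt(2)/2 + 3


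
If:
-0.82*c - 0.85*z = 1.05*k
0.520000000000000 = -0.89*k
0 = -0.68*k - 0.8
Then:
No Solution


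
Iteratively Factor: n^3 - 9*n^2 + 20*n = (n - 5)*(n^2 - 4*n) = n*(n - 5)*(n - 4)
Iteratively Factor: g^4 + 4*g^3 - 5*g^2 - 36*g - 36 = (g + 2)*(g^3 + 2*g^2 - 9*g - 18) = (g + 2)*(g + 3)*(g^2 - g - 6) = (g + 2)^2*(g + 3)*(g - 3)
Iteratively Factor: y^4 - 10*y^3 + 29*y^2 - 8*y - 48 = (y - 4)*(y^3 - 6*y^2 + 5*y + 12) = (y - 4)^2*(y^2 - 2*y - 3) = (y - 4)^2*(y + 1)*(y - 3)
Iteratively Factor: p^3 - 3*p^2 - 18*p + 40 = (p + 4)*(p^2 - 7*p + 10) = (p - 5)*(p + 4)*(p - 2)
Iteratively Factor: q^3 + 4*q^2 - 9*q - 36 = (q + 3)*(q^2 + q - 12) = (q + 3)*(q + 4)*(q - 3)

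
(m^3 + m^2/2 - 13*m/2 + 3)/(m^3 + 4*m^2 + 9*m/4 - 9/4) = 2*(m - 2)/(2*m + 3)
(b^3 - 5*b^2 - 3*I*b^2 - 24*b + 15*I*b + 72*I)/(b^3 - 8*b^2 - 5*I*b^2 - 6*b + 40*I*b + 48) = (b + 3)/(b - 2*I)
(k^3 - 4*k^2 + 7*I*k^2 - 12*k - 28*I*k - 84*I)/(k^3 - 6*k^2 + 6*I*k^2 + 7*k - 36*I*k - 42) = (k + 2)/(k - I)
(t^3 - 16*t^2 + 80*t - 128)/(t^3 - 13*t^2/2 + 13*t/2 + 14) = 2*(t^2 - 12*t + 32)/(2*t^2 - 5*t - 7)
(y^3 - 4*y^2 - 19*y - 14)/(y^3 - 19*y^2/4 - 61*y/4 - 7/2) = 4*(y + 1)/(4*y + 1)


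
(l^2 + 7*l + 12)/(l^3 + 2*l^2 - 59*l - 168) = (l + 4)/(l^2 - l - 56)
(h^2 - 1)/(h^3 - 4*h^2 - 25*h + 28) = (h + 1)/(h^2 - 3*h - 28)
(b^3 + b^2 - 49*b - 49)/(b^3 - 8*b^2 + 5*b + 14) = (b + 7)/(b - 2)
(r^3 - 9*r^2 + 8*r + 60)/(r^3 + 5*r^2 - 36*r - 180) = (r^2 - 3*r - 10)/(r^2 + 11*r + 30)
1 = 1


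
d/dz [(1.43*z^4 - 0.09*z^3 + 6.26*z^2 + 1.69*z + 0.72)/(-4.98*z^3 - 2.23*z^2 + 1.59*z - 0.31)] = (-7.1214*z^6 - 6.3778*z^5 + 38.1966*z^4 + 14.773*z^3 + 24.5626*z^2 - 0.67*z - 1.6687)/(24.8004*z^6 + 22.2108*z^5 - 10.8635*z^4 - 4.0038*z^3 + 3.9107*z^2 - 0.9858*z + 0.0961)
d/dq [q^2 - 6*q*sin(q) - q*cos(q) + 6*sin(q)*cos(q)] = q*sin(q) - 6*q*cos(q) + 2*q - 6*sin(q) - cos(q) + 6*cos(2*q)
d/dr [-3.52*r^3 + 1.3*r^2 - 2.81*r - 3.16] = -10.56*r^2 + 2.6*r - 2.81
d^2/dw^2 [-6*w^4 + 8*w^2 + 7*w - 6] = 16 - 72*w^2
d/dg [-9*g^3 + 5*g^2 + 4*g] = -27*g^2 + 10*g + 4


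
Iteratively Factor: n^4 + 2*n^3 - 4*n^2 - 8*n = (n + 2)*(n^3 - 4*n) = n*(n + 2)*(n^2 - 4) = n*(n - 2)*(n + 2)*(n + 2)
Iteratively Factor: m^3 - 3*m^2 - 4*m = (m)*(m^2 - 3*m - 4) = m*(m - 4)*(m + 1)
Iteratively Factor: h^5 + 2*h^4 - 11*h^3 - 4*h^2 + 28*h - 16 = (h + 4)*(h^4 - 2*h^3 - 3*h^2 + 8*h - 4) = (h - 1)*(h + 4)*(h^3 - h^2 - 4*h + 4) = (h - 2)*(h - 1)*(h + 4)*(h^2 + h - 2) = (h - 2)*(h - 1)*(h + 2)*(h + 4)*(h - 1)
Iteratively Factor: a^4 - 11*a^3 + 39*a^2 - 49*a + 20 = (a - 4)*(a^3 - 7*a^2 + 11*a - 5) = (a - 5)*(a - 4)*(a^2 - 2*a + 1) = (a - 5)*(a - 4)*(a - 1)*(a - 1)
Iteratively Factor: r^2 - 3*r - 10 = (r + 2)*(r - 5)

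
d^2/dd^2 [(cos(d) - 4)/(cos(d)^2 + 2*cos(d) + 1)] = (-31*cos(d)/4 + 10*cos(2*d) - cos(3*d)/4 - 18)/(cos(d) + 1)^4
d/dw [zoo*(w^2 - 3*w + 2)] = zoo*(w + 1)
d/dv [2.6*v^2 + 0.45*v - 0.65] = 5.2*v + 0.45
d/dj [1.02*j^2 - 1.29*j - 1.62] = 2.04*j - 1.29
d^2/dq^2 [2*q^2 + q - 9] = 4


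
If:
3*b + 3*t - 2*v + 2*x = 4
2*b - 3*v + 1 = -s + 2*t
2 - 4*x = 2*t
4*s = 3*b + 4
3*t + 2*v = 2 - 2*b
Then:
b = -6/13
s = 17/26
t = 19/13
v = -19/26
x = -3/13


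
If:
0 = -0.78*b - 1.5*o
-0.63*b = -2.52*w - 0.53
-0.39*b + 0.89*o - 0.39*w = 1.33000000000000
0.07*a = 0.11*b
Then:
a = -2.06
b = -1.31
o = 0.68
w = -0.54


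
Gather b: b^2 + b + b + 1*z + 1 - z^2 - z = b^2 + 2*b - z^2 + 1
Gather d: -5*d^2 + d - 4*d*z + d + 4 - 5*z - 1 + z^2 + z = -5*d^2 + d*(2 - 4*z) + z^2 - 4*z + 3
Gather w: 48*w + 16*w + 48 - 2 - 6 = 64*w + 40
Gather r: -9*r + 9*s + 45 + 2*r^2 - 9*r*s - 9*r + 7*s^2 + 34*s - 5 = 2*r^2 + r*(-9*s - 18) + 7*s^2 + 43*s + 40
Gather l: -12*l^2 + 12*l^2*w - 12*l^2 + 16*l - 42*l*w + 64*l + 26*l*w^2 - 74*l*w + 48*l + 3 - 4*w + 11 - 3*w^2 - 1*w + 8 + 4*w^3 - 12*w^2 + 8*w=l^2*(12*w - 24) + l*(26*w^2 - 116*w + 128) + 4*w^3 - 15*w^2 + 3*w + 22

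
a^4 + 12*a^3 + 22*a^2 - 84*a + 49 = (a - 1)^2*(a + 7)^2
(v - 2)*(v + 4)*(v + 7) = v^3 + 9*v^2 + 6*v - 56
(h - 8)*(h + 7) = h^2 - h - 56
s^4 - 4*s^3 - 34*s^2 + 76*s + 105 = (s - 7)*(s - 3)*(s + 1)*(s + 5)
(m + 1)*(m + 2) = m^2 + 3*m + 2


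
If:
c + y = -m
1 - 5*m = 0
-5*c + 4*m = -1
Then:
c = 9/25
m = 1/5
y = -14/25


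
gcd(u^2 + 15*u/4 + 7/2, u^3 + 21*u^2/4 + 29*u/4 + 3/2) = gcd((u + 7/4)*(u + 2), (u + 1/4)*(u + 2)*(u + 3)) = u + 2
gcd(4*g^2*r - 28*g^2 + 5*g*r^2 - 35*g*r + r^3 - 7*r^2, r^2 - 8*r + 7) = r - 7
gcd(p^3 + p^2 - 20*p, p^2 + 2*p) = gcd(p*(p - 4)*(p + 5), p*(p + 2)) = p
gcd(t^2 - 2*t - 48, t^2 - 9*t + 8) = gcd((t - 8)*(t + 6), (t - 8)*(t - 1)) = t - 8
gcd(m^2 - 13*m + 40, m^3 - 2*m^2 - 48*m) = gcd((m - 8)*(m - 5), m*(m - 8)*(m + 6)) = m - 8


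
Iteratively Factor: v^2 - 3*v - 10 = (v - 5)*(v + 2)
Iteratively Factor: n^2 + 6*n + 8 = (n + 4)*(n + 2)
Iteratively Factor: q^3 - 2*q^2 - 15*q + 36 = (q - 3)*(q^2 + q - 12) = (q - 3)^2*(q + 4)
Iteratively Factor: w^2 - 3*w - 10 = (w - 5)*(w + 2)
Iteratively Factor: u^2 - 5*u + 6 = (u - 3)*(u - 2)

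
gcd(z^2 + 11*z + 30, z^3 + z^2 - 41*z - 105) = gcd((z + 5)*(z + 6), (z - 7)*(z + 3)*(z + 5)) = z + 5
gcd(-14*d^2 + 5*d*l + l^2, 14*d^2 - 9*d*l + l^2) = 2*d - l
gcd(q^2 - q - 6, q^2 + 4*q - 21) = q - 3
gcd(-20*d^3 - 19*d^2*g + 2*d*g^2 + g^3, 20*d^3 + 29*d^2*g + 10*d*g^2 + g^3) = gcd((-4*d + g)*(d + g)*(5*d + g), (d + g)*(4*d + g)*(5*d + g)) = 5*d^2 + 6*d*g + g^2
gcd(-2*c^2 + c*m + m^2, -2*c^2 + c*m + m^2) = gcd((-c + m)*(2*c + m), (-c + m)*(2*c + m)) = 2*c^2 - c*m - m^2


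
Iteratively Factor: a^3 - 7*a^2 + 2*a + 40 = (a - 4)*(a^2 - 3*a - 10) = (a - 4)*(a + 2)*(a - 5)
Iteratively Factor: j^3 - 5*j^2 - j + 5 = (j - 1)*(j^2 - 4*j - 5) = (j - 5)*(j - 1)*(j + 1)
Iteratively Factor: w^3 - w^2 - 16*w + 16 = (w - 1)*(w^2 - 16) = (w - 4)*(w - 1)*(w + 4)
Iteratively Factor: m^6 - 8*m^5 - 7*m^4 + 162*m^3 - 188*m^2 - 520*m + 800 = (m + 4)*(m^5 - 12*m^4 + 41*m^3 - 2*m^2 - 180*m + 200) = (m - 5)*(m + 4)*(m^4 - 7*m^3 + 6*m^2 + 28*m - 40) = (m - 5)*(m - 2)*(m + 4)*(m^3 - 5*m^2 - 4*m + 20) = (m - 5)*(m - 2)^2*(m + 4)*(m^2 - 3*m - 10) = (m - 5)*(m - 2)^2*(m + 2)*(m + 4)*(m - 5)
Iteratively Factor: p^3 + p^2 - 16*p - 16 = (p + 1)*(p^2 - 16) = (p + 1)*(p + 4)*(p - 4)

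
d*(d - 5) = d^2 - 5*d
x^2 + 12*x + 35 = (x + 5)*(x + 7)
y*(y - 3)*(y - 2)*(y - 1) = y^4 - 6*y^3 + 11*y^2 - 6*y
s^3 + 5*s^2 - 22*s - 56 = (s - 4)*(s + 2)*(s + 7)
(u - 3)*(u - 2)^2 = u^3 - 7*u^2 + 16*u - 12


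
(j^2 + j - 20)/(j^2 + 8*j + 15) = (j - 4)/(j + 3)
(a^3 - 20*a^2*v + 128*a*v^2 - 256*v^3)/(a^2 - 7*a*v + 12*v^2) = (-a^2 + 16*a*v - 64*v^2)/(-a + 3*v)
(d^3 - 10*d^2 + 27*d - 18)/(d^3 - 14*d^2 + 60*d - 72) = (d^2 - 4*d + 3)/(d^2 - 8*d + 12)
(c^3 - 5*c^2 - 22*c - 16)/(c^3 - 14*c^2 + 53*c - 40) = (c^2 + 3*c + 2)/(c^2 - 6*c + 5)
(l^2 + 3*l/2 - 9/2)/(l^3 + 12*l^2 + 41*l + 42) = (l - 3/2)/(l^2 + 9*l + 14)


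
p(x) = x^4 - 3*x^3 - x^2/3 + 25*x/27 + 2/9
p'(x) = 4*x^3 - 9*x^2 - 2*x/3 + 25/27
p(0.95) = -0.96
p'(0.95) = -4.40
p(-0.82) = 1.35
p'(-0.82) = -6.78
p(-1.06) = 3.70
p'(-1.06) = -13.24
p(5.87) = 574.66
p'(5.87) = 495.95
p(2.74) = -5.09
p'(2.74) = 13.81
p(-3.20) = 197.01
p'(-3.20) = -220.17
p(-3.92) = 408.31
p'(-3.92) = -375.70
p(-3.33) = 227.18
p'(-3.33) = -244.36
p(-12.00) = 25861.11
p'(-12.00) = -8199.07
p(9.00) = 4355.56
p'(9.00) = 2181.93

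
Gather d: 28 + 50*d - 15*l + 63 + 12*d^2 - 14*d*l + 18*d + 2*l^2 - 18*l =12*d^2 + d*(68 - 14*l) + 2*l^2 - 33*l + 91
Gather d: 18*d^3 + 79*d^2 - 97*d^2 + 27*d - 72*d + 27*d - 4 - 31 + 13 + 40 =18*d^3 - 18*d^2 - 18*d + 18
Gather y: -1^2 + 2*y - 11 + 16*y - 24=18*y - 36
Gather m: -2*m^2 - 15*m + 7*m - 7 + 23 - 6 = -2*m^2 - 8*m + 10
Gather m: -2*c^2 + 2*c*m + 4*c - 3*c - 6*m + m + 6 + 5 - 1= -2*c^2 + c + m*(2*c - 5) + 10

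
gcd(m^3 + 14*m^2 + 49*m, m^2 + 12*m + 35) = m + 7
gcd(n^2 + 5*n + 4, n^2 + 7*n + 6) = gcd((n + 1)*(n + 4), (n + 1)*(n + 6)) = n + 1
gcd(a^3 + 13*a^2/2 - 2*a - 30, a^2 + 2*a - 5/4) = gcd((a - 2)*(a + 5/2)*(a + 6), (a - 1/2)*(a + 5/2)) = a + 5/2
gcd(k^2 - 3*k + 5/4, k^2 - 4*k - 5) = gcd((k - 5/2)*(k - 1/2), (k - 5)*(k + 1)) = 1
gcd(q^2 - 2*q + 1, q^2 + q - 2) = q - 1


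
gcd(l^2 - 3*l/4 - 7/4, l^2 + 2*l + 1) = l + 1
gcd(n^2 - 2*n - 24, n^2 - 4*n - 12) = n - 6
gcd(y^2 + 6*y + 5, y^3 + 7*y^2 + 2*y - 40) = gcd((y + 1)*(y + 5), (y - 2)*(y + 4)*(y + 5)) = y + 5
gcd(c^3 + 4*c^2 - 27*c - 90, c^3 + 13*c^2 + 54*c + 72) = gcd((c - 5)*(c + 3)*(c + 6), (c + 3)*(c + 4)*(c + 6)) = c^2 + 9*c + 18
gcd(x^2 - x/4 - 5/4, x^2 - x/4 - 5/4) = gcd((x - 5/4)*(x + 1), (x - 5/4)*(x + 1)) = x^2 - x/4 - 5/4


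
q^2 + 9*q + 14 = (q + 2)*(q + 7)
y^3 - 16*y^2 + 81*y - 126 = (y - 7)*(y - 6)*(y - 3)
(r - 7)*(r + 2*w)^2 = r^3 + 4*r^2*w - 7*r^2 + 4*r*w^2 - 28*r*w - 28*w^2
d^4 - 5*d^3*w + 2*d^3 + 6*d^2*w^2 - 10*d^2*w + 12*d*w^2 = d*(d + 2)*(d - 3*w)*(d - 2*w)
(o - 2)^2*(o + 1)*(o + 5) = o^4 + 2*o^3 - 15*o^2 + 4*o + 20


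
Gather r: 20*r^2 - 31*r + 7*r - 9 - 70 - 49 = 20*r^2 - 24*r - 128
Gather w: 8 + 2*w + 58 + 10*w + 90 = 12*w + 156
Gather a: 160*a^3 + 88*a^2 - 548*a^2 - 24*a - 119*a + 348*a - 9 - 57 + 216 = 160*a^3 - 460*a^2 + 205*a + 150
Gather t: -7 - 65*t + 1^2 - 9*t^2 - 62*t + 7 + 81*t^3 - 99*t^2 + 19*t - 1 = 81*t^3 - 108*t^2 - 108*t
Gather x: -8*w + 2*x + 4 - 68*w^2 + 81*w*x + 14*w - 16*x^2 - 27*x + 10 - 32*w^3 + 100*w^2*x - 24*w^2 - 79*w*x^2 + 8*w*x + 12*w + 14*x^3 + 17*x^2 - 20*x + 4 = -32*w^3 - 92*w^2 + 18*w + 14*x^3 + x^2*(1 - 79*w) + x*(100*w^2 + 89*w - 45) + 18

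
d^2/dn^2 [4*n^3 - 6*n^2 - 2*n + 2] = 24*n - 12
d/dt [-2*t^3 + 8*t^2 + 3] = 2*t*(8 - 3*t)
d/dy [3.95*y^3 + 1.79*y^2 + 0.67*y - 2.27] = 11.85*y^2 + 3.58*y + 0.67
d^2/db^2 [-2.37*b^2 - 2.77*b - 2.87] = -4.74000000000000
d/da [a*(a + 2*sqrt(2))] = 2*a + 2*sqrt(2)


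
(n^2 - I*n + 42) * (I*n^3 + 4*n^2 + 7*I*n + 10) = I*n^5 + 5*n^4 + 45*I*n^3 + 185*n^2 + 284*I*n + 420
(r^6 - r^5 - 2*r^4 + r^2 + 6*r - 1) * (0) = 0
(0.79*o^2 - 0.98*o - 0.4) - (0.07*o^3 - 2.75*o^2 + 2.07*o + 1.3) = -0.07*o^3 + 3.54*o^2 - 3.05*o - 1.7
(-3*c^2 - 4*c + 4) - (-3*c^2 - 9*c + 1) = 5*c + 3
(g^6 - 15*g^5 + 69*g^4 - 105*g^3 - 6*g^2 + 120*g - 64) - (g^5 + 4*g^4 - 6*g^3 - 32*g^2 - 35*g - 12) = g^6 - 16*g^5 + 65*g^4 - 99*g^3 + 26*g^2 + 155*g - 52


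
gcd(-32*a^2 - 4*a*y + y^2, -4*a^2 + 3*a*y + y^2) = 4*a + y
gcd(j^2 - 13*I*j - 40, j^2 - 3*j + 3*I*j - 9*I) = 1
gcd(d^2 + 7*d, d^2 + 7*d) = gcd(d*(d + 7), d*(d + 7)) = d^2 + 7*d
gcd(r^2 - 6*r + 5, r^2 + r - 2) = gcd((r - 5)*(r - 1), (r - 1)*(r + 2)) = r - 1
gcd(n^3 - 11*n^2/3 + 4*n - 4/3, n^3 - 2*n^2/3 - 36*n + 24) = n - 2/3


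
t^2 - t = t*(t - 1)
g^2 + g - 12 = (g - 3)*(g + 4)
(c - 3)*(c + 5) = c^2 + 2*c - 15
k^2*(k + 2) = k^3 + 2*k^2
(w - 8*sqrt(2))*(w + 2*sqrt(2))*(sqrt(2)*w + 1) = sqrt(2)*w^3 - 11*w^2 - 38*sqrt(2)*w - 32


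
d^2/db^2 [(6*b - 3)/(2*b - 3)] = 48/(2*b - 3)^3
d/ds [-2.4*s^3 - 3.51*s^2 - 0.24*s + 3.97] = -7.2*s^2 - 7.02*s - 0.24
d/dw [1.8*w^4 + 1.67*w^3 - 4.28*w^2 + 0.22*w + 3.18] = 7.2*w^3 + 5.01*w^2 - 8.56*w + 0.22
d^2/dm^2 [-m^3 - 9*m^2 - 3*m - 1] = -6*m - 18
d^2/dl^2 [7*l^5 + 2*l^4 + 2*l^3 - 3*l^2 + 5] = 140*l^3 + 24*l^2 + 12*l - 6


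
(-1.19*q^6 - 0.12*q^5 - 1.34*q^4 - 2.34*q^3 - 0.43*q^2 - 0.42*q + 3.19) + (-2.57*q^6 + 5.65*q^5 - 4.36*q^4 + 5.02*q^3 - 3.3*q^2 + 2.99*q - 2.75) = -3.76*q^6 + 5.53*q^5 - 5.7*q^4 + 2.68*q^3 - 3.73*q^2 + 2.57*q + 0.44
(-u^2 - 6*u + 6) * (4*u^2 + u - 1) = -4*u^4 - 25*u^3 + 19*u^2 + 12*u - 6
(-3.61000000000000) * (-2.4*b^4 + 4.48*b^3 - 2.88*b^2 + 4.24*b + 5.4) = 8.664*b^4 - 16.1728*b^3 + 10.3968*b^2 - 15.3064*b - 19.494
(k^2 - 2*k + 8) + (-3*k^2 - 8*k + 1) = -2*k^2 - 10*k + 9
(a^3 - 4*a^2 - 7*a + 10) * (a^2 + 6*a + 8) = a^5 + 2*a^4 - 23*a^3 - 64*a^2 + 4*a + 80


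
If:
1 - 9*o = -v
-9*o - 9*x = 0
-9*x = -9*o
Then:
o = 0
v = -1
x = 0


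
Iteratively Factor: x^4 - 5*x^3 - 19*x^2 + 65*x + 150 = (x - 5)*(x^3 - 19*x - 30) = (x - 5)*(x + 3)*(x^2 - 3*x - 10) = (x - 5)*(x + 2)*(x + 3)*(x - 5)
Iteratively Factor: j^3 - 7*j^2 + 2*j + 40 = (j - 5)*(j^2 - 2*j - 8) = (j - 5)*(j - 4)*(j + 2)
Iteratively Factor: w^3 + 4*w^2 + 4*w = (w + 2)*(w^2 + 2*w) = (w + 2)^2*(w)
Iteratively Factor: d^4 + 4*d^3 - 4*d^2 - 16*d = (d + 4)*(d^3 - 4*d) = d*(d + 4)*(d^2 - 4) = d*(d - 2)*(d + 4)*(d + 2)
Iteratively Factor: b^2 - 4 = (b + 2)*(b - 2)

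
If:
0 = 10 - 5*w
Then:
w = 2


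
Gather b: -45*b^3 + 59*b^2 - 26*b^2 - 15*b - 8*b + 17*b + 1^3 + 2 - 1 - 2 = -45*b^3 + 33*b^2 - 6*b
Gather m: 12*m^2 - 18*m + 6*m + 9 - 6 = 12*m^2 - 12*m + 3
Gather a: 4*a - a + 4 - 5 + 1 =3*a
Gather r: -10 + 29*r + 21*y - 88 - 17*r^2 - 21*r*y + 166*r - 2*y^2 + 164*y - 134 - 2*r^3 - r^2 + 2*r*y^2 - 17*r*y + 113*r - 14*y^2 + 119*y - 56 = -2*r^3 - 18*r^2 + r*(2*y^2 - 38*y + 308) - 16*y^2 + 304*y - 288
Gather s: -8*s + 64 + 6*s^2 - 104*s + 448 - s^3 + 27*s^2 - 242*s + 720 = -s^3 + 33*s^2 - 354*s + 1232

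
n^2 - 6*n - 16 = (n - 8)*(n + 2)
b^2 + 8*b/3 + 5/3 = (b + 1)*(b + 5/3)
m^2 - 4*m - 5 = (m - 5)*(m + 1)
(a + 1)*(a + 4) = a^2 + 5*a + 4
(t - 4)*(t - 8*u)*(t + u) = t^3 - 7*t^2*u - 4*t^2 - 8*t*u^2 + 28*t*u + 32*u^2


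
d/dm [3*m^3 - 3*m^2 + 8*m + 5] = 9*m^2 - 6*m + 8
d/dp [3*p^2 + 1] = 6*p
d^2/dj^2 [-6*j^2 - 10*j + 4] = -12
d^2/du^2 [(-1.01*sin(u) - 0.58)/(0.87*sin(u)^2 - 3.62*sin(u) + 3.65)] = (0.764469000000001*sin(u)^5 + 4.93690199999999*sin(u)^4 - 26.252424*sin(u)^3 + 10.94451*sin(u)^2 + 51.322707*sin(u) - 38.207784)/(0.87*sin(u)^2 - 3.62*sin(u) + 3.65)^3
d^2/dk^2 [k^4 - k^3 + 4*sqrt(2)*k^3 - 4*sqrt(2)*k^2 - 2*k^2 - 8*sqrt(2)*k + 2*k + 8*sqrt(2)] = 12*k^2 - 6*k + 24*sqrt(2)*k - 8*sqrt(2) - 4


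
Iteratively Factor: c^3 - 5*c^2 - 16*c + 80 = (c + 4)*(c^2 - 9*c + 20) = (c - 5)*(c + 4)*(c - 4)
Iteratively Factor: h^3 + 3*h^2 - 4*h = (h)*(h^2 + 3*h - 4) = h*(h + 4)*(h - 1)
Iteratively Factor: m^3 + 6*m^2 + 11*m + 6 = (m + 1)*(m^2 + 5*m + 6) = (m + 1)*(m + 3)*(m + 2)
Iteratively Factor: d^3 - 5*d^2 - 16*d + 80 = (d + 4)*(d^2 - 9*d + 20) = (d - 4)*(d + 4)*(d - 5)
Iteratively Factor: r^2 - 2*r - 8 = (r + 2)*(r - 4)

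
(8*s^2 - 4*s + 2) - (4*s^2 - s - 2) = 4*s^2 - 3*s + 4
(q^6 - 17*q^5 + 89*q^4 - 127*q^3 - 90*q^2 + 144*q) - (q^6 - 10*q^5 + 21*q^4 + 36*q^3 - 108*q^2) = -7*q^5 + 68*q^4 - 163*q^3 + 18*q^2 + 144*q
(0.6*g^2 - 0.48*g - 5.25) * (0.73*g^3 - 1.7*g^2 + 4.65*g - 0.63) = 0.438*g^5 - 1.3704*g^4 - 0.2265*g^3 + 6.315*g^2 - 24.1101*g + 3.3075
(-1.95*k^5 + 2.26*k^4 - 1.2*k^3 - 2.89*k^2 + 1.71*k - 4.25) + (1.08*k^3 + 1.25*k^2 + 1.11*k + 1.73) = -1.95*k^5 + 2.26*k^4 - 0.12*k^3 - 1.64*k^2 + 2.82*k - 2.52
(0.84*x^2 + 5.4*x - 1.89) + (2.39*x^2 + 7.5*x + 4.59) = 3.23*x^2 + 12.9*x + 2.7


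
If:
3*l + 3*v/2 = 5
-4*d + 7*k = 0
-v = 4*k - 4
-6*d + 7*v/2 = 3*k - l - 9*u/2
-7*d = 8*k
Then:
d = 0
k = 0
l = -1/3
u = -82/27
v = 4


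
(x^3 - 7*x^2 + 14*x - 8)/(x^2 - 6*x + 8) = x - 1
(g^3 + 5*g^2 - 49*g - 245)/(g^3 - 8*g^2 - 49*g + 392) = (g + 5)/(g - 8)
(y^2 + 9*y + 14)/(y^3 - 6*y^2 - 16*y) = (y + 7)/(y*(y - 8))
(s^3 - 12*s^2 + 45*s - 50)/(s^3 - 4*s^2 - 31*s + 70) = (s^2 - 10*s + 25)/(s^2 - 2*s - 35)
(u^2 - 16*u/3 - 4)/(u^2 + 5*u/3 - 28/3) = (3*u^2 - 16*u - 12)/(3*u^2 + 5*u - 28)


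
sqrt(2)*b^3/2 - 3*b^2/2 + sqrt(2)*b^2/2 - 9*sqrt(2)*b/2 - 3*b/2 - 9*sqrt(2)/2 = (b - 3*sqrt(2))*(b + 3*sqrt(2)/2)*(sqrt(2)*b/2 + sqrt(2)/2)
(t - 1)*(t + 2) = t^2 + t - 2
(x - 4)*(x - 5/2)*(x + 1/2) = x^3 - 6*x^2 + 27*x/4 + 5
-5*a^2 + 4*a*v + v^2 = (-a + v)*(5*a + v)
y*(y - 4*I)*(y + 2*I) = y^3 - 2*I*y^2 + 8*y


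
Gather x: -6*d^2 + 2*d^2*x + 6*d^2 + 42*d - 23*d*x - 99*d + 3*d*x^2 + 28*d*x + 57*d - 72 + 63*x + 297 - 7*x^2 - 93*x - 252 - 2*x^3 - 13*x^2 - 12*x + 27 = -2*x^3 + x^2*(3*d - 20) + x*(2*d^2 + 5*d - 42)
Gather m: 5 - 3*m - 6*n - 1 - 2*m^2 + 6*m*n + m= -2*m^2 + m*(6*n - 2) - 6*n + 4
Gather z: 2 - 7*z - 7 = -7*z - 5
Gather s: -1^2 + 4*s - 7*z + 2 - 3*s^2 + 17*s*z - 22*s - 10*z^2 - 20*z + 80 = -3*s^2 + s*(17*z - 18) - 10*z^2 - 27*z + 81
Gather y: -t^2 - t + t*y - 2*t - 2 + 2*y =-t^2 - 3*t + y*(t + 2) - 2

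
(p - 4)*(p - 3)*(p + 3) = p^3 - 4*p^2 - 9*p + 36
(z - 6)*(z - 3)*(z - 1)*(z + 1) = z^4 - 9*z^3 + 17*z^2 + 9*z - 18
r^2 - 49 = (r - 7)*(r + 7)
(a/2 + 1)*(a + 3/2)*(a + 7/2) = a^3/2 + 7*a^2/2 + 61*a/8 + 21/4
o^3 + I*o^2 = o^2*(o + I)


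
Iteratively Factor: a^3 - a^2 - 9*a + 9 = (a + 3)*(a^2 - 4*a + 3) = (a - 1)*(a + 3)*(a - 3)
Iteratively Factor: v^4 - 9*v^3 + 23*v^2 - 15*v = (v - 3)*(v^3 - 6*v^2 + 5*v) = v*(v - 3)*(v^2 - 6*v + 5) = v*(v - 3)*(v - 1)*(v - 5)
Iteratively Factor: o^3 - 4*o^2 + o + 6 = (o - 3)*(o^2 - o - 2) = (o - 3)*(o + 1)*(o - 2)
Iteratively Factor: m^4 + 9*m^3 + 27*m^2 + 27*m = (m + 3)*(m^3 + 6*m^2 + 9*m) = (m + 3)^2*(m^2 + 3*m) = m*(m + 3)^2*(m + 3)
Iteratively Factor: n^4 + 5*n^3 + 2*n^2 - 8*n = (n)*(n^3 + 5*n^2 + 2*n - 8) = n*(n + 4)*(n^2 + n - 2) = n*(n + 2)*(n + 4)*(n - 1)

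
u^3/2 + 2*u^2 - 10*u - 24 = (u/2 + 1)*(u - 4)*(u + 6)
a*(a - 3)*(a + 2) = a^3 - a^2 - 6*a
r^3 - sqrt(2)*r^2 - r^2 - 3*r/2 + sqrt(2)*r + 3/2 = (r - 1)*(r - 3*sqrt(2)/2)*(r + sqrt(2)/2)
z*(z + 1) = z^2 + z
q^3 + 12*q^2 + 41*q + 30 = (q + 1)*(q + 5)*(q + 6)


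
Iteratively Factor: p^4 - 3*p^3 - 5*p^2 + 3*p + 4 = (p - 1)*(p^3 - 2*p^2 - 7*p - 4) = (p - 4)*(p - 1)*(p^2 + 2*p + 1) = (p - 4)*(p - 1)*(p + 1)*(p + 1)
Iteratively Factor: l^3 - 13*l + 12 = (l + 4)*(l^2 - 4*l + 3) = (l - 1)*(l + 4)*(l - 3)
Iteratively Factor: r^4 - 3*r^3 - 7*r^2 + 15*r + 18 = (r - 3)*(r^3 - 7*r - 6) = (r - 3)^2*(r^2 + 3*r + 2) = (r - 3)^2*(r + 1)*(r + 2)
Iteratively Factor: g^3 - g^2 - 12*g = (g - 4)*(g^2 + 3*g) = (g - 4)*(g + 3)*(g)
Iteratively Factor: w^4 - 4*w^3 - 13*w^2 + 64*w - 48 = (w - 4)*(w^3 - 13*w + 12) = (w - 4)*(w - 1)*(w^2 + w - 12) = (w - 4)*(w - 1)*(w + 4)*(w - 3)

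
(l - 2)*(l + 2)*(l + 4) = l^3 + 4*l^2 - 4*l - 16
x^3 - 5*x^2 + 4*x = x*(x - 4)*(x - 1)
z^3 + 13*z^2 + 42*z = z*(z + 6)*(z + 7)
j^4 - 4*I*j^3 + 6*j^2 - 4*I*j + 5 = (j - 5*I)*(j - I)*(j + I)^2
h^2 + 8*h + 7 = (h + 1)*(h + 7)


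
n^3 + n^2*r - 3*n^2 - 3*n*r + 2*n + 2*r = (n - 2)*(n - 1)*(n + r)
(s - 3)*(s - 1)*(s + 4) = s^3 - 13*s + 12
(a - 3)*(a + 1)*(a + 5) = a^3 + 3*a^2 - 13*a - 15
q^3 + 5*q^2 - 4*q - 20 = (q - 2)*(q + 2)*(q + 5)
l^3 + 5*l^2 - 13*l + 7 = (l - 1)^2*(l + 7)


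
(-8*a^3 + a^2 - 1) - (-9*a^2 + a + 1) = -8*a^3 + 10*a^2 - a - 2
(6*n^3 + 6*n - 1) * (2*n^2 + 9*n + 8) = 12*n^5 + 54*n^4 + 60*n^3 + 52*n^2 + 39*n - 8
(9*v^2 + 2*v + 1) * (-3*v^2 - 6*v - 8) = -27*v^4 - 60*v^3 - 87*v^2 - 22*v - 8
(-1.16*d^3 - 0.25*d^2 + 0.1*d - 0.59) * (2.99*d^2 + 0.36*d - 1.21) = -3.4684*d^5 - 1.1651*d^4 + 1.6126*d^3 - 1.4256*d^2 - 0.3334*d + 0.7139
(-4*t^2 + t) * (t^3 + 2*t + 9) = -4*t^5 + t^4 - 8*t^3 - 34*t^2 + 9*t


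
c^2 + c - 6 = (c - 2)*(c + 3)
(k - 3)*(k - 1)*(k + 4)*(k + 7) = k^4 + 7*k^3 - 13*k^2 - 79*k + 84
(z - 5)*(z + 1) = z^2 - 4*z - 5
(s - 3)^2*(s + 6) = s^3 - 27*s + 54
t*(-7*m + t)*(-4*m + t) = 28*m^2*t - 11*m*t^2 + t^3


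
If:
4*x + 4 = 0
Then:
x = -1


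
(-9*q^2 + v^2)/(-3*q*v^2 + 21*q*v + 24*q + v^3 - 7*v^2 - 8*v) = (3*q + v)/(v^2 - 7*v - 8)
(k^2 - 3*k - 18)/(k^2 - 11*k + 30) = (k + 3)/(k - 5)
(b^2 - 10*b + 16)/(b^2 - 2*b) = (b - 8)/b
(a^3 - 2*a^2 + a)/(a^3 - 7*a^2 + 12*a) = (a^2 - 2*a + 1)/(a^2 - 7*a + 12)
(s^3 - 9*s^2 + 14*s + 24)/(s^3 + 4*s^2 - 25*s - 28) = (s - 6)/(s + 7)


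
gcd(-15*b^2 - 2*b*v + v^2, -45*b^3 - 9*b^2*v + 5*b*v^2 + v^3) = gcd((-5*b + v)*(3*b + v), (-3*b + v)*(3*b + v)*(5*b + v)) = 3*b + v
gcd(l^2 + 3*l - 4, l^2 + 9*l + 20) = l + 4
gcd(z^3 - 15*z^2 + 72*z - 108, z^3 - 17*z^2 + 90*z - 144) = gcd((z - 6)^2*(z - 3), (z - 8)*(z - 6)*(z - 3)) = z^2 - 9*z + 18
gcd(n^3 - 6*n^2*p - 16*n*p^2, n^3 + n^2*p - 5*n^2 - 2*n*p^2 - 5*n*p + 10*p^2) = n + 2*p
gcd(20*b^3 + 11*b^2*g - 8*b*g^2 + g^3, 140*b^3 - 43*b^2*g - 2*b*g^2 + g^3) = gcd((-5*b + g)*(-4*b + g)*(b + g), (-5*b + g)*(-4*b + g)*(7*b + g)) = 20*b^2 - 9*b*g + g^2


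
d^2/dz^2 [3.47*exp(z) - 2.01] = 3.47*exp(z)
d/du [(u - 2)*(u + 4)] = 2*u + 2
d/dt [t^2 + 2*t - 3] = 2*t + 2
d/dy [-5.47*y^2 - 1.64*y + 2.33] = -10.94*y - 1.64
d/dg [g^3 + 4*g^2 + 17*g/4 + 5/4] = 3*g^2 + 8*g + 17/4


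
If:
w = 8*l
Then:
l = w/8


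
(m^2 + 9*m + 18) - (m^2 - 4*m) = 13*m + 18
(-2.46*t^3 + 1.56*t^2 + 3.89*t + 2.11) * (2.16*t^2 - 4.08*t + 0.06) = -5.3136*t^5 + 13.4064*t^4 + 1.89*t^3 - 11.22*t^2 - 8.3754*t + 0.1266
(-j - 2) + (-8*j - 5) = -9*j - 7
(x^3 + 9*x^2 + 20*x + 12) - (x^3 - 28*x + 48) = 9*x^2 + 48*x - 36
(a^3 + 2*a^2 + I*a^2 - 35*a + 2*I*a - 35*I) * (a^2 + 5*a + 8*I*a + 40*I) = a^5 + 7*a^4 + 9*I*a^4 - 33*a^3 + 63*I*a^3 - 231*a^2 - 225*I*a^2 + 200*a - 1575*I*a + 1400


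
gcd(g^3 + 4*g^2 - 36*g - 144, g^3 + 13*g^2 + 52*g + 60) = g + 6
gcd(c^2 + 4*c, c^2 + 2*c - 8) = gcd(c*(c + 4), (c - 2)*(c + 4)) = c + 4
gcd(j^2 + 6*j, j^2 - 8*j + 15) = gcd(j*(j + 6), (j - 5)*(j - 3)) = 1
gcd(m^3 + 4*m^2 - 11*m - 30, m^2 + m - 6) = 1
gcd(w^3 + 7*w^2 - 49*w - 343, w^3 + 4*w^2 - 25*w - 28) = w + 7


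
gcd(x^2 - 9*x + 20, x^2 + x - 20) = x - 4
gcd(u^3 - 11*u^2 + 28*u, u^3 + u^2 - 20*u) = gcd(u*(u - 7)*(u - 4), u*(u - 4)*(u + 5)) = u^2 - 4*u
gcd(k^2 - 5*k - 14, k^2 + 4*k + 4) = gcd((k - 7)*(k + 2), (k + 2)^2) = k + 2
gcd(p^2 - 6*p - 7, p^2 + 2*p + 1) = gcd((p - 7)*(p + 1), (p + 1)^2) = p + 1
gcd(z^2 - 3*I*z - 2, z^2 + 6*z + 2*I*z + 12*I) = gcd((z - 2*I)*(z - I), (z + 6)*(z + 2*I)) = 1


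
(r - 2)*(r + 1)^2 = r^3 - 3*r - 2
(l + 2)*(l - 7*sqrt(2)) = l^2 - 7*sqrt(2)*l + 2*l - 14*sqrt(2)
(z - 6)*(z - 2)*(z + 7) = z^3 - z^2 - 44*z + 84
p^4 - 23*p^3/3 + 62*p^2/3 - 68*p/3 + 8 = (p - 3)*(p - 2)^2*(p - 2/3)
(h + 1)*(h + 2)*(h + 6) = h^3 + 9*h^2 + 20*h + 12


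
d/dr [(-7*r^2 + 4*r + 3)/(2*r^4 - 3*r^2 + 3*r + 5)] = (2*(2 - 7*r)*(2*r^4 - 3*r^2 + 3*r + 5) - (-7*r^2 + 4*r + 3)*(8*r^3 - 6*r + 3))/(2*r^4 - 3*r^2 + 3*r + 5)^2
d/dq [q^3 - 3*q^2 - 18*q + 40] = 3*q^2 - 6*q - 18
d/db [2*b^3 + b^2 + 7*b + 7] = 6*b^2 + 2*b + 7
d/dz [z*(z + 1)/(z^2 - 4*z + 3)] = (-5*z^2 + 6*z + 3)/(z^4 - 8*z^3 + 22*z^2 - 24*z + 9)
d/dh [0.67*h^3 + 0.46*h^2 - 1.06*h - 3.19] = 2.01*h^2 + 0.92*h - 1.06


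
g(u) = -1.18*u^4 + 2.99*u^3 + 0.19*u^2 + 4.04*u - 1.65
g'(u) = -4.72*u^3 + 8.97*u^2 + 0.38*u + 4.04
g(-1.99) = -51.01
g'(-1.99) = 76.00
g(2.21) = 12.33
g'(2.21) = -2.26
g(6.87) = -1623.95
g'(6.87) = -1100.42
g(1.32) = 7.31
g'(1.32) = 9.32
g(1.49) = 8.87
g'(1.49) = 8.91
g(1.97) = 12.13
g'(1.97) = 3.51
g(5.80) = -723.79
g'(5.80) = -612.93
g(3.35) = -22.19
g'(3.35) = -71.47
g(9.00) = -5512.17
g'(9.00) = -2706.85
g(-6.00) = -2194.17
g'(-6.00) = 1344.20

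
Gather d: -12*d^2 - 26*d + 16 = -12*d^2 - 26*d + 16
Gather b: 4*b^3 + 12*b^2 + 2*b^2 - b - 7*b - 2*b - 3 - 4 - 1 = 4*b^3 + 14*b^2 - 10*b - 8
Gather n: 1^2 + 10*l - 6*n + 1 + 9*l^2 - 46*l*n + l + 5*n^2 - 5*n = 9*l^2 + 11*l + 5*n^2 + n*(-46*l - 11) + 2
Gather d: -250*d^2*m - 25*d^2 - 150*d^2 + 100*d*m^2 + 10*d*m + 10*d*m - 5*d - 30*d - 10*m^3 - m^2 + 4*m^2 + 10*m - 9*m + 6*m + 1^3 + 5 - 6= d^2*(-250*m - 175) + d*(100*m^2 + 20*m - 35) - 10*m^3 + 3*m^2 + 7*m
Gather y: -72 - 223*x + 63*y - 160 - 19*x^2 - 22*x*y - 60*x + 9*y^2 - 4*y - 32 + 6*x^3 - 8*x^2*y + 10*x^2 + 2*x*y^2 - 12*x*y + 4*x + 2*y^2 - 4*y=6*x^3 - 9*x^2 - 279*x + y^2*(2*x + 11) + y*(-8*x^2 - 34*x + 55) - 264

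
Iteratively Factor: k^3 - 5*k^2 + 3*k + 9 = (k + 1)*(k^2 - 6*k + 9) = (k - 3)*(k + 1)*(k - 3)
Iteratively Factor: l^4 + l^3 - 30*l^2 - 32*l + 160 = (l - 2)*(l^3 + 3*l^2 - 24*l - 80) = (l - 2)*(l + 4)*(l^2 - l - 20) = (l - 5)*(l - 2)*(l + 4)*(l + 4)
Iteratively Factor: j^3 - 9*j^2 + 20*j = (j - 5)*(j^2 - 4*j) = (j - 5)*(j - 4)*(j)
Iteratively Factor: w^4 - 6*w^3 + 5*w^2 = (w - 5)*(w^3 - w^2) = w*(w - 5)*(w^2 - w) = w^2*(w - 5)*(w - 1)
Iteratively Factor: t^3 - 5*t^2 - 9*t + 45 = (t - 5)*(t^2 - 9) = (t - 5)*(t + 3)*(t - 3)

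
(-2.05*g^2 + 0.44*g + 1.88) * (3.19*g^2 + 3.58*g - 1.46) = -6.5395*g^4 - 5.9354*g^3 + 10.5654*g^2 + 6.088*g - 2.7448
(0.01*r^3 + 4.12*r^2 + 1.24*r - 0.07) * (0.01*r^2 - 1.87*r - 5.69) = 0.0001*r^5 + 0.0225*r^4 - 7.7489*r^3 - 25.7623*r^2 - 6.9247*r + 0.3983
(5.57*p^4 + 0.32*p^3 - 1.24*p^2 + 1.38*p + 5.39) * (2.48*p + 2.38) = 13.8136*p^5 + 14.0502*p^4 - 2.3136*p^3 + 0.4712*p^2 + 16.6516*p + 12.8282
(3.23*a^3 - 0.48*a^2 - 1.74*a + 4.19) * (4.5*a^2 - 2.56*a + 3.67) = 14.535*a^5 - 10.4288*a^4 + 5.2529*a^3 + 21.5478*a^2 - 17.1122*a + 15.3773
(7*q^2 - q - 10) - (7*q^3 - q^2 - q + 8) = -7*q^3 + 8*q^2 - 18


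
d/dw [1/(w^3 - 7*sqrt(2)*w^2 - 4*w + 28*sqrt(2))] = (-3*w^2 + 14*sqrt(2)*w + 4)/(w^3 - 7*sqrt(2)*w^2 - 4*w + 28*sqrt(2))^2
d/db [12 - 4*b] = -4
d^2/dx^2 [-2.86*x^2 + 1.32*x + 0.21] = -5.72000000000000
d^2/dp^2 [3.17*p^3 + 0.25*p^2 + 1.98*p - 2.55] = 19.02*p + 0.5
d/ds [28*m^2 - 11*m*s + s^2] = -11*m + 2*s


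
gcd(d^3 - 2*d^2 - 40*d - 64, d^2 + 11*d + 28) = d + 4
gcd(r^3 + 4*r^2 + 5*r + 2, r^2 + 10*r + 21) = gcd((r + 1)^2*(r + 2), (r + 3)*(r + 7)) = 1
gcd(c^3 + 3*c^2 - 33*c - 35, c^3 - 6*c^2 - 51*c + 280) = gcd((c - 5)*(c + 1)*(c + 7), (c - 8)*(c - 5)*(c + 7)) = c^2 + 2*c - 35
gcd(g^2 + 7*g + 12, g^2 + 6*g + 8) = g + 4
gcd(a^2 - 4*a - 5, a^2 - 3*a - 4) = a + 1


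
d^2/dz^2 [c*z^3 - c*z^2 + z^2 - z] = 6*c*z - 2*c + 2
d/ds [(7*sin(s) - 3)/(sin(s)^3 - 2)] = (-14*sin(s)^3 + 9*sin(s)^2 - 14)*cos(s)/(sin(s)^3 - 2)^2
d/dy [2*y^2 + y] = 4*y + 1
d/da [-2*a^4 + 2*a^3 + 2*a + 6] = -8*a^3 + 6*a^2 + 2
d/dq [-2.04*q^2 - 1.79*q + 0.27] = -4.08*q - 1.79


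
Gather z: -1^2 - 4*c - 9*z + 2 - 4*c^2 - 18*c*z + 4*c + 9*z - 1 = -4*c^2 - 18*c*z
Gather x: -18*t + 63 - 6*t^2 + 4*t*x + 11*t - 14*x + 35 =-6*t^2 - 7*t + x*(4*t - 14) + 98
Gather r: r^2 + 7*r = r^2 + 7*r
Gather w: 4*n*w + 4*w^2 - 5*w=4*w^2 + w*(4*n - 5)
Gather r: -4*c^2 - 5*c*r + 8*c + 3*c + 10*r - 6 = -4*c^2 + 11*c + r*(10 - 5*c) - 6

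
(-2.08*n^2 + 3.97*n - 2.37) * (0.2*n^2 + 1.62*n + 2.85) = -0.416*n^4 - 2.5756*n^3 + 0.0294*n^2 + 7.4751*n - 6.7545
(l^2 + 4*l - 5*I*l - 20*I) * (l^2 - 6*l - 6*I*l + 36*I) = l^4 - 2*l^3 - 11*I*l^3 - 54*l^2 + 22*I*l^2 + 60*l + 264*I*l + 720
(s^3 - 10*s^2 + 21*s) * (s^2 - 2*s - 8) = s^5 - 12*s^4 + 33*s^3 + 38*s^2 - 168*s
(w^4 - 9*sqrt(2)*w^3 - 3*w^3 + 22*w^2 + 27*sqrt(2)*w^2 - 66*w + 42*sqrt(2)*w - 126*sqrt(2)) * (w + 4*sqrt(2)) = w^5 - 5*sqrt(2)*w^4 - 3*w^4 - 50*w^3 + 15*sqrt(2)*w^3 + 150*w^2 + 130*sqrt(2)*w^2 - 390*sqrt(2)*w + 336*w - 1008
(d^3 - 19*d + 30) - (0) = d^3 - 19*d + 30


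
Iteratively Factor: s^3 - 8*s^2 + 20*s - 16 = (s - 2)*(s^2 - 6*s + 8) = (s - 2)^2*(s - 4)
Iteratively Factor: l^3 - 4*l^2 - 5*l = (l)*(l^2 - 4*l - 5) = l*(l - 5)*(l + 1)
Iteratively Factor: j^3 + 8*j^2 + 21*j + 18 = (j + 3)*(j^2 + 5*j + 6) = (j + 3)^2*(j + 2)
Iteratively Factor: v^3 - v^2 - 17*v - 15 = (v + 3)*(v^2 - 4*v - 5) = (v - 5)*(v + 3)*(v + 1)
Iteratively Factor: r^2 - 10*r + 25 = (r - 5)*(r - 5)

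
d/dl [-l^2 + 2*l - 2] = 2 - 2*l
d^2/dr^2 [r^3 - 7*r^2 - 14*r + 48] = 6*r - 14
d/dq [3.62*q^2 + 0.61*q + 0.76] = 7.24*q + 0.61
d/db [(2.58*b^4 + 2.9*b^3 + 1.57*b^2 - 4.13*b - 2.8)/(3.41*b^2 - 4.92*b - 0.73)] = (17.5956*b^5 - 28.1918*b^4 - 36.0696*b^3 + 0.00789999999999935*b^2 + 16.8038*b - 10.7611)/(11.6281*b^4 - 33.5544*b^3 + 19.2278*b^2 + 7.1832*b + 0.5329)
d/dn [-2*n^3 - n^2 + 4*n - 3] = -6*n^2 - 2*n + 4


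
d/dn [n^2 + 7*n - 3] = 2*n + 7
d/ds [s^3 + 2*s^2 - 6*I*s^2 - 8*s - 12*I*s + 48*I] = 3*s^2 + s*(4 - 12*I) - 8 - 12*I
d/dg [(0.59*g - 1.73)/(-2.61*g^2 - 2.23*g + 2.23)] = (1.5399*g^2 - 9.0306*g - 2.5422)/(6.8121*g^4 + 11.6406*g^3 - 6.6677*g^2 - 9.9458*g + 4.9729)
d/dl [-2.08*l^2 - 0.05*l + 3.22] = -4.16*l - 0.05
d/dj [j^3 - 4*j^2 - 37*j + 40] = 3*j^2 - 8*j - 37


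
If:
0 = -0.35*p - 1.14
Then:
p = -3.26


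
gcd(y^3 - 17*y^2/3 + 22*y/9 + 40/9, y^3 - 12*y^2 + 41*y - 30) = y - 5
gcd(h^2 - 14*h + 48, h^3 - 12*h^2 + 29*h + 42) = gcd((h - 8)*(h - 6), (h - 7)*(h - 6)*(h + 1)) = h - 6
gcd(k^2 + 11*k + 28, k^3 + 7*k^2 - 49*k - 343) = k + 7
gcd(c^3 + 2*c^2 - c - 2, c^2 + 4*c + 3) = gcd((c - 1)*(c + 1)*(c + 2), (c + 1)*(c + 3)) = c + 1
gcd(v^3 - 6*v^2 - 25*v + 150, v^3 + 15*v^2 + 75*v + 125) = v + 5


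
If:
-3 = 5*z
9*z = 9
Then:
No Solution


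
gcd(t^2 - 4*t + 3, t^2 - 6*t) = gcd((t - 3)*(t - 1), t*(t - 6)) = 1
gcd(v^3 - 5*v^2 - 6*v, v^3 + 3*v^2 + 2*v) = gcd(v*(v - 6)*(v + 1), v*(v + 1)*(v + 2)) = v^2 + v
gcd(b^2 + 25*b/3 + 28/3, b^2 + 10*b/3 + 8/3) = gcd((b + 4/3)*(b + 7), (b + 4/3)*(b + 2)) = b + 4/3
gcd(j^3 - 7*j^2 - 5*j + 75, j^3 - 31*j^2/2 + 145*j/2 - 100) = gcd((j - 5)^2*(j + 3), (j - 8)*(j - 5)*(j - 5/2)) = j - 5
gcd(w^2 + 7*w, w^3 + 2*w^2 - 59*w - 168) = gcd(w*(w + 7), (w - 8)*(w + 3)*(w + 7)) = w + 7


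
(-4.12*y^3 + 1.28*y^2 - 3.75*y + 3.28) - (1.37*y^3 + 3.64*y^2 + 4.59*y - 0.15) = -5.49*y^3 - 2.36*y^2 - 8.34*y + 3.43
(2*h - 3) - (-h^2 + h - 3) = h^2 + h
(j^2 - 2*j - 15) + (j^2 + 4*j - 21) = 2*j^2 + 2*j - 36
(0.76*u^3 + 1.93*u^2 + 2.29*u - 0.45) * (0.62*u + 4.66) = 0.4712*u^4 + 4.7382*u^3 + 10.4136*u^2 + 10.3924*u - 2.097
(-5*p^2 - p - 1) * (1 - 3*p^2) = 15*p^4 + 3*p^3 - 2*p^2 - p - 1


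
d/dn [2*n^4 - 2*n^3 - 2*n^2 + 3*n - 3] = 8*n^3 - 6*n^2 - 4*n + 3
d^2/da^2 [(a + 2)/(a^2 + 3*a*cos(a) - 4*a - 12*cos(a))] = ((2*a + 4)*(-3*a*sin(a) + 2*a + 12*sin(a) + 3*cos(a) - 4)^2 + (a^2 + 3*a*cos(a) - 4*a - 12*cos(a))*(3*a^2*cos(a) + 12*a*sin(a) - 6*a*cos(a) - 6*a - 12*sin(a) - 30*cos(a) + 4))/((a - 4)^3*(a + 3*cos(a))^3)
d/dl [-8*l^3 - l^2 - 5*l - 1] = -24*l^2 - 2*l - 5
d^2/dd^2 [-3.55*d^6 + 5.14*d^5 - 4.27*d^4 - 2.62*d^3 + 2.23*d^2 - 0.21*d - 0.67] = -106.5*d^4 + 102.8*d^3 - 51.24*d^2 - 15.72*d + 4.46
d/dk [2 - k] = -1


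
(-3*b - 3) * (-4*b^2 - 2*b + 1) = 12*b^3 + 18*b^2 + 3*b - 3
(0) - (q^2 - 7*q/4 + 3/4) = -q^2 + 7*q/4 - 3/4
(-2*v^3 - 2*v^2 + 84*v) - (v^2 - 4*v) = -2*v^3 - 3*v^2 + 88*v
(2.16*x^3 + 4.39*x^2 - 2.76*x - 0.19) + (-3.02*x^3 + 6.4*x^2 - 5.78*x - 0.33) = -0.86*x^3 + 10.79*x^2 - 8.54*x - 0.52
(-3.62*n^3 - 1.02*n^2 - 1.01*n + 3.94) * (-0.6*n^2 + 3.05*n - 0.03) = 2.172*n^5 - 10.429*n^4 - 2.3964*n^3 - 5.4139*n^2 + 12.0473*n - 0.1182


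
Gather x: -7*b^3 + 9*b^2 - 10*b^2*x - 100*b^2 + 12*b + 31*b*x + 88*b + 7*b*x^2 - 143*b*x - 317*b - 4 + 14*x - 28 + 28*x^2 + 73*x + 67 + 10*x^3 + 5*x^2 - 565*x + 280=-7*b^3 - 91*b^2 - 217*b + 10*x^3 + x^2*(7*b + 33) + x*(-10*b^2 - 112*b - 478) + 315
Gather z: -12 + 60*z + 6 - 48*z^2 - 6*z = -48*z^2 + 54*z - 6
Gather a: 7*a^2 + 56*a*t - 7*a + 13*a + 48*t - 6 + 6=7*a^2 + a*(56*t + 6) + 48*t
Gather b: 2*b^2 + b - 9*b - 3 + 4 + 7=2*b^2 - 8*b + 8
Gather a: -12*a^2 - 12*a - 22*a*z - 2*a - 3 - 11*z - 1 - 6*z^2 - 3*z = -12*a^2 + a*(-22*z - 14) - 6*z^2 - 14*z - 4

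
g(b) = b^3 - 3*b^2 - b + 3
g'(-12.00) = 503.00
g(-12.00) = -2145.00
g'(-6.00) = 143.00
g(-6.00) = -315.00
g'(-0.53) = 3.02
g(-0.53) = 2.54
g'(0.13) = -1.73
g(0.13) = 2.82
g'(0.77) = -3.84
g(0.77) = 0.91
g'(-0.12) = -0.24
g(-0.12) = 3.08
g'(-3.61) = 59.76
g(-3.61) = -79.53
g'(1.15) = -3.93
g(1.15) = -0.60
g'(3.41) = 13.42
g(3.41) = 4.36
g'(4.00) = 23.00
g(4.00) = 15.00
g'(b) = 3*b^2 - 6*b - 1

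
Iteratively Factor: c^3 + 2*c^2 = (c)*(c^2 + 2*c) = c*(c + 2)*(c)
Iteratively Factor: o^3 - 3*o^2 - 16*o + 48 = (o - 4)*(o^2 + o - 12) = (o - 4)*(o + 4)*(o - 3)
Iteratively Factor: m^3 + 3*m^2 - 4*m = (m - 1)*(m^2 + 4*m) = (m - 1)*(m + 4)*(m)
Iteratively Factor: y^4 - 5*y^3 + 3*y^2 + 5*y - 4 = (y - 1)*(y^3 - 4*y^2 - y + 4) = (y - 1)*(y + 1)*(y^2 - 5*y + 4) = (y - 1)^2*(y + 1)*(y - 4)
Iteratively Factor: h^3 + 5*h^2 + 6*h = (h)*(h^2 + 5*h + 6) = h*(h + 3)*(h + 2)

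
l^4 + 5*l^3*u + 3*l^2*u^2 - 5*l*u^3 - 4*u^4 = (l - u)*(l + u)^2*(l + 4*u)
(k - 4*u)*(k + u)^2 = k^3 - 2*k^2*u - 7*k*u^2 - 4*u^3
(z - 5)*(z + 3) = z^2 - 2*z - 15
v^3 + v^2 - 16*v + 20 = (v - 2)^2*(v + 5)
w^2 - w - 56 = (w - 8)*(w + 7)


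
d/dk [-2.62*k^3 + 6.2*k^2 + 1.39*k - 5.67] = -7.86*k^2 + 12.4*k + 1.39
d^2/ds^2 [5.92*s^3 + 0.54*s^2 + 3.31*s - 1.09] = 35.52*s + 1.08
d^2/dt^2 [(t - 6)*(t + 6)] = 2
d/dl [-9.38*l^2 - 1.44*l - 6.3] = -18.76*l - 1.44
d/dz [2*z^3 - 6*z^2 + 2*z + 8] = 6*z^2 - 12*z + 2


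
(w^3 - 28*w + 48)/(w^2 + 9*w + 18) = (w^2 - 6*w + 8)/(w + 3)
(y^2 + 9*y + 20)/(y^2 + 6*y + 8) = (y + 5)/(y + 2)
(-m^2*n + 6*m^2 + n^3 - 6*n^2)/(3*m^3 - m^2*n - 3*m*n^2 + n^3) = (6 - n)/(3*m - n)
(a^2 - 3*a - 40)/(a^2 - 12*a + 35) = (a^2 - 3*a - 40)/(a^2 - 12*a + 35)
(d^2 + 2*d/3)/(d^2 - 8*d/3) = (3*d + 2)/(3*d - 8)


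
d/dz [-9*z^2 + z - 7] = 1 - 18*z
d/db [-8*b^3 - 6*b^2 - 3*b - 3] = -24*b^2 - 12*b - 3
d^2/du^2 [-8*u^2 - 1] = -16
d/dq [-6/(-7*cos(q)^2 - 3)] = 168*sin(2*q)/(7*cos(2*q) + 13)^2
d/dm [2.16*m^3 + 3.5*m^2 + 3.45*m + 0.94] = 6.48*m^2 + 7.0*m + 3.45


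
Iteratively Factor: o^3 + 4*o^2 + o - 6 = (o + 2)*(o^2 + 2*o - 3) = (o + 2)*(o + 3)*(o - 1)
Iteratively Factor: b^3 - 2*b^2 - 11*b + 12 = (b - 4)*(b^2 + 2*b - 3) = (b - 4)*(b - 1)*(b + 3)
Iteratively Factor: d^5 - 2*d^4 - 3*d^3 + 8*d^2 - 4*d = (d)*(d^4 - 2*d^3 - 3*d^2 + 8*d - 4) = d*(d - 1)*(d^3 - d^2 - 4*d + 4) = d*(d - 2)*(d - 1)*(d^2 + d - 2) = d*(d - 2)*(d - 1)*(d + 2)*(d - 1)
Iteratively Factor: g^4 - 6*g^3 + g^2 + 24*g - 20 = (g - 5)*(g^3 - g^2 - 4*g + 4) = (g - 5)*(g - 1)*(g^2 - 4) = (g - 5)*(g - 2)*(g - 1)*(g + 2)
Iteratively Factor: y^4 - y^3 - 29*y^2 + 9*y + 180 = (y - 5)*(y^3 + 4*y^2 - 9*y - 36) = (y - 5)*(y - 3)*(y^2 + 7*y + 12) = (y - 5)*(y - 3)*(y + 3)*(y + 4)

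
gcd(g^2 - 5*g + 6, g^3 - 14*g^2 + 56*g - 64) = g - 2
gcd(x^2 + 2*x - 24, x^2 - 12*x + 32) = x - 4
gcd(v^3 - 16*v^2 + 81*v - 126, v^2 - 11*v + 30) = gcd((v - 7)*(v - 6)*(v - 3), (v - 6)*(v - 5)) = v - 6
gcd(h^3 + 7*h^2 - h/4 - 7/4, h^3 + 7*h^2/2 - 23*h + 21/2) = h^2 + 13*h/2 - 7/2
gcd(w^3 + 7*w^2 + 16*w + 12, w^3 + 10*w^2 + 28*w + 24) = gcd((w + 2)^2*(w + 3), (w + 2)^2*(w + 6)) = w^2 + 4*w + 4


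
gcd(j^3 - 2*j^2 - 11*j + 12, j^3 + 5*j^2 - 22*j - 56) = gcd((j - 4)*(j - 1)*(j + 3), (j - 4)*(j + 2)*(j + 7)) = j - 4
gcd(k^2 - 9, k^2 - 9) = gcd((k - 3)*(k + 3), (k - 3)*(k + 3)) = k^2 - 9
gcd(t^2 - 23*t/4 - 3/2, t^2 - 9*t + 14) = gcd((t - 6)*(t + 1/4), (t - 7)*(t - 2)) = 1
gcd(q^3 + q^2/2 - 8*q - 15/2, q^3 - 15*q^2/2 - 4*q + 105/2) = q^2 - q/2 - 15/2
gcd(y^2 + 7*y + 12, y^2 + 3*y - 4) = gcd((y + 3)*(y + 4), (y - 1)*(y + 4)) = y + 4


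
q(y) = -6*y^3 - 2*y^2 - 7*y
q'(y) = -18*y^2 - 4*y - 7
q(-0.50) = 3.75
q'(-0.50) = -9.50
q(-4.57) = 562.88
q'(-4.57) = -364.65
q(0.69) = -7.75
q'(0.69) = -18.33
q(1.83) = -56.28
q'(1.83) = -74.60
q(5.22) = -944.46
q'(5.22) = -518.35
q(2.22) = -91.04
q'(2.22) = -104.59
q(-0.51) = 3.85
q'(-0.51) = -9.64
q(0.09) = -0.65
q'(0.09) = -7.51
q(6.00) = -1410.00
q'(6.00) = -679.00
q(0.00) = 0.00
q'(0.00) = -7.00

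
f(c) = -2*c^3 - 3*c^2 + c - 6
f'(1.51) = -21.74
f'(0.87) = -8.76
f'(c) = -6*c^2 - 6*c + 1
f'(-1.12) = 0.19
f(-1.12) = -8.07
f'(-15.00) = -1259.00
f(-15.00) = 6054.00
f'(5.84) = -238.67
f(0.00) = -6.00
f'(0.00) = 1.00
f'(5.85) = -239.44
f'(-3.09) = -37.75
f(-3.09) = 21.27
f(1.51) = -18.22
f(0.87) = -8.72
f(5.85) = -503.22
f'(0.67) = -5.71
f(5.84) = -500.83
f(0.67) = -7.28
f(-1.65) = -6.83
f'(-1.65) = -5.44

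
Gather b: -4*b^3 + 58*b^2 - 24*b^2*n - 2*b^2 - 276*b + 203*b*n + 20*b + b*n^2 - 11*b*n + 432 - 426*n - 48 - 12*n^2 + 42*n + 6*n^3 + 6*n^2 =-4*b^3 + b^2*(56 - 24*n) + b*(n^2 + 192*n - 256) + 6*n^3 - 6*n^2 - 384*n + 384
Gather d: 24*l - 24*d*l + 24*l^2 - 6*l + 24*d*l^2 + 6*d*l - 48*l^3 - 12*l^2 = d*(24*l^2 - 18*l) - 48*l^3 + 12*l^2 + 18*l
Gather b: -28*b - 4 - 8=-28*b - 12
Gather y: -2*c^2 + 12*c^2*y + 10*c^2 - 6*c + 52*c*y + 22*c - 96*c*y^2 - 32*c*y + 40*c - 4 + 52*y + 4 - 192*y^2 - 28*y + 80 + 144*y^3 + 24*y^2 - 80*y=8*c^2 + 56*c + 144*y^3 + y^2*(-96*c - 168) + y*(12*c^2 + 20*c - 56) + 80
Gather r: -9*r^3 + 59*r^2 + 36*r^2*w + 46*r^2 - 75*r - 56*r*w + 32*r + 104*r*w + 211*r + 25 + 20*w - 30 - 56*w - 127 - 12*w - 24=-9*r^3 + r^2*(36*w + 105) + r*(48*w + 168) - 48*w - 156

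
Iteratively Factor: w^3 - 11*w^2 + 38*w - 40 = (w - 4)*(w^2 - 7*w + 10) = (w - 5)*(w - 4)*(w - 2)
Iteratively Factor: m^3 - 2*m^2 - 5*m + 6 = (m - 3)*(m^2 + m - 2) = (m - 3)*(m + 2)*(m - 1)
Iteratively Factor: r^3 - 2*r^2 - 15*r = (r - 5)*(r^2 + 3*r) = (r - 5)*(r + 3)*(r)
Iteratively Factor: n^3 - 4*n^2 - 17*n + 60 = (n - 5)*(n^2 + n - 12) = (n - 5)*(n - 3)*(n + 4)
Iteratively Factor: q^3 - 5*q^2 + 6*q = (q)*(q^2 - 5*q + 6) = q*(q - 3)*(q - 2)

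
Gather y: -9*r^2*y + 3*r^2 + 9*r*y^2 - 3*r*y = 3*r^2 + 9*r*y^2 + y*(-9*r^2 - 3*r)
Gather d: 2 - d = 2 - d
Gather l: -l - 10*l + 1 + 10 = 11 - 11*l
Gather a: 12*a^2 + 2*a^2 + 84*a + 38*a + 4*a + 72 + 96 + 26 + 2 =14*a^2 + 126*a + 196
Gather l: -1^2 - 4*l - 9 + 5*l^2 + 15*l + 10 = 5*l^2 + 11*l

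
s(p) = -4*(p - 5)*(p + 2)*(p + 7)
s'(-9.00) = -560.00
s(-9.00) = 784.00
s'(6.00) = -500.00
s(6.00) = -416.00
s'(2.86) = -65.68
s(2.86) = 410.19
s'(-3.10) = 107.88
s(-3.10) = -139.00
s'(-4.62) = 15.71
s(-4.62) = -239.95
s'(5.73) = -453.35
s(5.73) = -287.34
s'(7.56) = -803.76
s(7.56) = -1425.34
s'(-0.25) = 131.25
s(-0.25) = 248.06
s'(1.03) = 78.31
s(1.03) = 386.37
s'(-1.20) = 145.12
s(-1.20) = 115.07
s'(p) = -4*(p - 5)*(p + 2) - 4*(p - 5)*(p + 7) - 4*(p + 2)*(p + 7)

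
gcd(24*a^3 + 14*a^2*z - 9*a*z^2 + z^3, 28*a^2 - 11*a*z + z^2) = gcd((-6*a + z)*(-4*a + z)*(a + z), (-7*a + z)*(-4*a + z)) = -4*a + z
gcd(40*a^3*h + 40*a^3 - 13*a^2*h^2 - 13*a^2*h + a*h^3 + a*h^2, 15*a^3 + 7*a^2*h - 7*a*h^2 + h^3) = 5*a - h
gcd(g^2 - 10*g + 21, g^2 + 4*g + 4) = 1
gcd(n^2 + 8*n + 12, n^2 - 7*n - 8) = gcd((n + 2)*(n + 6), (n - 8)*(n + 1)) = 1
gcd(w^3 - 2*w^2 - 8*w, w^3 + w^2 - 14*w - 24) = w^2 - 2*w - 8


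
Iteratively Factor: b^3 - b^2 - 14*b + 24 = (b - 3)*(b^2 + 2*b - 8) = (b - 3)*(b - 2)*(b + 4)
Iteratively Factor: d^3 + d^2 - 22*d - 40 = (d - 5)*(d^2 + 6*d + 8) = (d - 5)*(d + 4)*(d + 2)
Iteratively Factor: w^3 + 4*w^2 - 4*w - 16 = (w + 4)*(w^2 - 4) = (w - 2)*(w + 4)*(w + 2)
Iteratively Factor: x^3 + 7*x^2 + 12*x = (x + 4)*(x^2 + 3*x) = x*(x + 4)*(x + 3)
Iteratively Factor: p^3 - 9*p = (p - 3)*(p^2 + 3*p) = p*(p - 3)*(p + 3)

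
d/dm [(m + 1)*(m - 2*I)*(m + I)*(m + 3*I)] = 4*m^3 + m^2*(3 + 6*I) + m*(10 + 4*I) + 5 + 6*I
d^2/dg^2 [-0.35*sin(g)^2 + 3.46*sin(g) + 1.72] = -3.46*sin(g) - 0.7*cos(2*g)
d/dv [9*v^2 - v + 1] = 18*v - 1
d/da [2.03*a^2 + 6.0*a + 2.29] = 4.06*a + 6.0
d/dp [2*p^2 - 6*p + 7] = 4*p - 6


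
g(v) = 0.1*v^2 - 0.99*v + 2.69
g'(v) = 0.2*v - 0.99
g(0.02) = 2.67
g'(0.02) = -0.99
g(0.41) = 2.30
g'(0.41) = -0.91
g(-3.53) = 7.43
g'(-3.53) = -1.70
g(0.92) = 1.86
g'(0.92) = -0.81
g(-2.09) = 5.20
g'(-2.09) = -1.41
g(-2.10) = 5.21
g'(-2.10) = -1.41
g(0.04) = 2.65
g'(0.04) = -0.98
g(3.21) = 0.54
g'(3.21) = -0.35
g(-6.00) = 12.23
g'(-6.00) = -2.19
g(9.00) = 1.88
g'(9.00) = 0.81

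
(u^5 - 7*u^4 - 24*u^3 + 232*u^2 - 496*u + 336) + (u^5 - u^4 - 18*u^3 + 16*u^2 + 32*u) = 2*u^5 - 8*u^4 - 42*u^3 + 248*u^2 - 464*u + 336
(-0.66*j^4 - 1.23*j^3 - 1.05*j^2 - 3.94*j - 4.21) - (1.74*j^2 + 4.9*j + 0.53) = -0.66*j^4 - 1.23*j^3 - 2.79*j^2 - 8.84*j - 4.74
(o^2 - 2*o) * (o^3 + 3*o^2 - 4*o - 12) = o^5 + o^4 - 10*o^3 - 4*o^2 + 24*o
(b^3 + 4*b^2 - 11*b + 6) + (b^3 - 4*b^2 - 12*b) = 2*b^3 - 23*b + 6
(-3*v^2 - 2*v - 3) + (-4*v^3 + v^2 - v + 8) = -4*v^3 - 2*v^2 - 3*v + 5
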